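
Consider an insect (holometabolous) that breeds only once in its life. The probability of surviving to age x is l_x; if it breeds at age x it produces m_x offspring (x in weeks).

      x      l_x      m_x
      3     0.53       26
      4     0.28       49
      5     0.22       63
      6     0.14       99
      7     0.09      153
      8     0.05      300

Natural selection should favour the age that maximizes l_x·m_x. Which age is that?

Expected offspring if breeding at age x = l_x × m_x:
  age 3: 0.53 × 26 = 13.780
  age 4: 0.28 × 49 = 13.720
  age 5: 0.22 × 63 = 13.860
  age 6: 0.14 × 99 = 13.860
  age 7: 0.09 × 153 = 13.770
  age 8: 0.05 × 300 = 15.000
Maximum at age 8 (15.000).

8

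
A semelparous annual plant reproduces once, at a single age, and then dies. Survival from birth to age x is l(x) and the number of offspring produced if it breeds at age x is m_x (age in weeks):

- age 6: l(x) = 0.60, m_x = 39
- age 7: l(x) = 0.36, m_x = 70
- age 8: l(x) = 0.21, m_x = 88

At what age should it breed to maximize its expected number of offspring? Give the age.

7

Expected offspring if breeding at age x = l(x) × m_x:
  age 6: 0.60 × 39 = 23.400
  age 7: 0.36 × 70 = 25.200
  age 8: 0.21 × 88 = 18.480
Maximum at age 7 (25.200).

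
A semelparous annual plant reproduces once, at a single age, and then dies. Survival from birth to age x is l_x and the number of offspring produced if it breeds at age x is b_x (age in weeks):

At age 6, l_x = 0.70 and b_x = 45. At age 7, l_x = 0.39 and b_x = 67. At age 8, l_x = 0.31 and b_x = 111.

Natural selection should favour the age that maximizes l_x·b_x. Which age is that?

Expected offspring if breeding at age x = l_x × b_x:
  age 6: 0.70 × 45 = 31.500
  age 7: 0.39 × 67 = 26.130
  age 8: 0.31 × 111 = 34.410
Maximum at age 8 (34.410).

8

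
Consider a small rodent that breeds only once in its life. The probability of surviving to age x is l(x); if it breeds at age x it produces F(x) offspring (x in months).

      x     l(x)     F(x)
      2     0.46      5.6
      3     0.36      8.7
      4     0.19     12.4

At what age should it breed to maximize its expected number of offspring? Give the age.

3

Expected offspring if breeding at age x = l(x) × F(x):
  age 2: 0.46 × 5.6 = 2.576
  age 3: 0.36 × 8.7 = 3.132
  age 4: 0.19 × 12.4 = 2.356
Maximum at age 3 (3.132).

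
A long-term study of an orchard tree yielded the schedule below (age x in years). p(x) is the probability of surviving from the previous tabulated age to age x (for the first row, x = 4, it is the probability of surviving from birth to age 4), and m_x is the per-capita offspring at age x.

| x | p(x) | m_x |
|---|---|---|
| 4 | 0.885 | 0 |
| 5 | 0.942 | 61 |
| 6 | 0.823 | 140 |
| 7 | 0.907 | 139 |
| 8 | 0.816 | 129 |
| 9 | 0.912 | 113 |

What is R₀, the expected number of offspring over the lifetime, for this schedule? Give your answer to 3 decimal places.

351.247

Survivorship from birth: l_x = p_4·p_5·…·p_x.
  l_4 = 0.88500
  l_5 = 0.83367
  l_6 = 0.68611
  l_7 = 0.62230
  l_8 = 0.50780
  l_9 = 0.46311
R₀ = Σ l_x m_x:
  age 4: 0.88500 × 0 = 0.0000
  age 5: 0.83367 × 61 = 50.8539
  age 6: 0.68611 × 140 = 96.0554
  age 7: 0.62230 × 139 = 86.4997
  age 8: 0.50780 × 129 = 65.5062
  age 9: 0.46311 × 113 = 52.3314
R₀ = 0.0000 + 50.8539 + 96.0554 + 86.4997 + 65.5062 + 52.3314 = 351.2466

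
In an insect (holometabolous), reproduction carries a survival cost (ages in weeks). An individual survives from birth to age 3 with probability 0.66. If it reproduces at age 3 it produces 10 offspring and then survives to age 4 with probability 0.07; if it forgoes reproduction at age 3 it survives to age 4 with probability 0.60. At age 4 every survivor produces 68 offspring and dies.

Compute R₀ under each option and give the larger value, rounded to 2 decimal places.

breed at age 3: R₀ = 0.66 × (10 + 0.07 × 68) = 0.66 × 14.7600 = 9.7416
delay to age 4: R₀ = 0.66 × (0.60 × 68) = 0.66 × 40.8000 = 26.9280
Higher: delay to age 4 (26.9280).

26.93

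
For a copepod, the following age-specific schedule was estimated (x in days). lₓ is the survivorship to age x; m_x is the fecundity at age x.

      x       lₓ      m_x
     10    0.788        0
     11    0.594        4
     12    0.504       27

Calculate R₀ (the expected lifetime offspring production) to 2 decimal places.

15.98

R₀ = Σ lₓ m_x:
  age 10: 0.788 × 0 = 0.0000
  age 11: 0.594 × 4 = 2.3760
  age 12: 0.504 × 27 = 13.6080
R₀ = 0.0000 + 2.3760 + 13.6080 = 15.9840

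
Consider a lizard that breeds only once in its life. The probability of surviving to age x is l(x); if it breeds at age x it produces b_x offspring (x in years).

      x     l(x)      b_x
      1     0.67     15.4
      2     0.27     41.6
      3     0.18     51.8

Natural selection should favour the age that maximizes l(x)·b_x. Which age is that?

2

Expected offspring if breeding at age x = l(x) × b_x:
  age 1: 0.67 × 15.4 = 10.318
  age 2: 0.27 × 41.6 = 11.232
  age 3: 0.18 × 51.8 = 9.324
Maximum at age 2 (11.232).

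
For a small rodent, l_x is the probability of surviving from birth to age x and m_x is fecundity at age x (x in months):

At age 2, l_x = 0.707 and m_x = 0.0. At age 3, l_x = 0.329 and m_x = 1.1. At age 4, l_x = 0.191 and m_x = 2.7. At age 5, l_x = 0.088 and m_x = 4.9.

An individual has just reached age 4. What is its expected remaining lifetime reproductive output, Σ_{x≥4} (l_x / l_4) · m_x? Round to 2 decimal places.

4.96

l_4 = 0.191. Conditional survival from age 4 to x is l_x / l_4.
  x=4: (0.191/0.191) × 2.7 = 2.7000
  x=5: (0.088/0.191) × 4.9 = 2.2576
Sum = 2.7000 + 2.2576 = 4.9576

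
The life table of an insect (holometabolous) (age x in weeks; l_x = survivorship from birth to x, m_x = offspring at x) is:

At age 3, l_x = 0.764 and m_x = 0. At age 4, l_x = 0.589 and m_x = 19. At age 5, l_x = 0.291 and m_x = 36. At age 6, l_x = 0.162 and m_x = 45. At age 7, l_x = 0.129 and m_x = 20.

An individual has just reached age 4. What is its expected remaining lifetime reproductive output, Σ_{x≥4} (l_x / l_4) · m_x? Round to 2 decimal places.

l_4 = 0.589. Conditional survival from age 4 to x is l_x / l_4.
  x=4: (0.589/0.589) × 19 = 19.0000
  x=5: (0.291/0.589) × 36 = 17.7861
  x=6: (0.162/0.589) × 45 = 12.3769
  x=7: (0.129/0.589) × 20 = 4.3803
Sum = 19.0000 + 17.7861 + 12.3769 + 4.3803 = 53.5433

53.54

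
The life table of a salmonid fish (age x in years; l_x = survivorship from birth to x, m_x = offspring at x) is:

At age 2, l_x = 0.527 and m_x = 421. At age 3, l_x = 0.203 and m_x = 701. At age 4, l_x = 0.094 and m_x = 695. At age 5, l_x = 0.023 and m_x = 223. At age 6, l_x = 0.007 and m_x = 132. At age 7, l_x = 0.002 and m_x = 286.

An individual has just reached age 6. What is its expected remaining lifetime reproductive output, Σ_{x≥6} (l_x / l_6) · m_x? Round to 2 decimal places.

l_6 = 0.007. Conditional survival from age 6 to x is l_x / l_6.
  x=6: (0.007/0.007) × 132 = 132.0000
  x=7: (0.002/0.007) × 286 = 81.7143
Sum = 132.0000 + 81.7143 = 213.7143

213.71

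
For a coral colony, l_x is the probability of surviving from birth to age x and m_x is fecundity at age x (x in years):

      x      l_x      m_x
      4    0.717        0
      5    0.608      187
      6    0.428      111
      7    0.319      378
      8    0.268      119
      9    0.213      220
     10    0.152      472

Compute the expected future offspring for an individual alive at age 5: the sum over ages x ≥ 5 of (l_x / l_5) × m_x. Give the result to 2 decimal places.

710.99

l_5 = 0.608. Conditional survival from age 5 to x is l_x / l_5.
  x=5: (0.608/0.608) × 187 = 187.0000
  x=6: (0.428/0.608) × 111 = 78.1382
  x=7: (0.319/0.608) × 378 = 198.3257
  x=8: (0.268/0.608) × 119 = 52.4539
  x=9: (0.213/0.608) × 220 = 77.0724
  x=10: (0.152/0.608) × 472 = 118.0000
Sum = 187.0000 + 78.1382 + 198.3257 + 52.4539 + 77.0724 + 118.0000 = 710.9901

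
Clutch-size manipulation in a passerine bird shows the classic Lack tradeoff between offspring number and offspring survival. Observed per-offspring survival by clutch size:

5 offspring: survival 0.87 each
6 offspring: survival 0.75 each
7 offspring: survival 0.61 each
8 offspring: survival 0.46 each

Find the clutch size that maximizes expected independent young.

Expected independent young = c × s(c):
  c=5: 5 × 0.87 = 4.350
  c=6: 6 × 0.75 = 4.500
  c=7: 7 × 0.61 = 4.270
  c=8: 8 × 0.46 = 3.680
Maximum at c = 6 (4.500 independent young).

6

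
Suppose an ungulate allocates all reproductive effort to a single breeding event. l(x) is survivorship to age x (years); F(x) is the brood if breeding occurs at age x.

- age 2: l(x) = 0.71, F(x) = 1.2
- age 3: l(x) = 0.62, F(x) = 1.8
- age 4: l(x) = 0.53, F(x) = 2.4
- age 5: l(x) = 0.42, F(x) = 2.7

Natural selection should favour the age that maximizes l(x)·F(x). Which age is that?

4

Expected offspring if breeding at age x = l(x) × F(x):
  age 2: 0.71 × 1.2 = 0.852
  age 3: 0.62 × 1.8 = 1.116
  age 4: 0.53 × 2.4 = 1.272
  age 5: 0.42 × 2.7 = 1.134
Maximum at age 4 (1.272).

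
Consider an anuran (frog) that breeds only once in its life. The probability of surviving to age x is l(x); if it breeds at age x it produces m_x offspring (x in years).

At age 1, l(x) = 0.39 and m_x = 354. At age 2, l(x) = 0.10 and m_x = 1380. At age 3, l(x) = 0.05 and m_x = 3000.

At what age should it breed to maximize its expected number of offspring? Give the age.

3

Expected offspring if breeding at age x = l(x) × m_x:
  age 1: 0.39 × 354 = 138.060
  age 2: 0.10 × 1380 = 138.000
  age 3: 0.05 × 3000 = 150.000
Maximum at age 3 (150.000).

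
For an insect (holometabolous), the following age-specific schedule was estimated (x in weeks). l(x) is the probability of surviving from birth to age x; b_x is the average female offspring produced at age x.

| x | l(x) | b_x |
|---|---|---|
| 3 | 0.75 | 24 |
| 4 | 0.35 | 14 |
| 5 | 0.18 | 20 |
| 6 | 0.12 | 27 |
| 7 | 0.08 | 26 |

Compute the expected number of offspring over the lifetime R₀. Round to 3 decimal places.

R₀ = Σ l(x) b_x:
  age 3: 0.75 × 24 = 18.0000
  age 4: 0.35 × 14 = 4.9000
  age 5: 0.18 × 20 = 3.6000
  age 6: 0.12 × 27 = 3.2400
  age 7: 0.08 × 26 = 2.0800
R₀ = 18.0000 + 4.9000 + 3.6000 + 3.2400 + 2.0800 = 31.8200

31.820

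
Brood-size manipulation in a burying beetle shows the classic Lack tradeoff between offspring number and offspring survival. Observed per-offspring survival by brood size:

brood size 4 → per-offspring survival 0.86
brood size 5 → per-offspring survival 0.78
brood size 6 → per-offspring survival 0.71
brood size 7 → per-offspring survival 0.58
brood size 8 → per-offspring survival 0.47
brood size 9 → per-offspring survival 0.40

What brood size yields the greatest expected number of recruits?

6

Expected recruits = c × s(c):
  c=4: 4 × 0.86 = 3.440
  c=5: 5 × 0.78 = 3.900
  c=6: 6 × 0.71 = 4.260
  c=7: 7 × 0.58 = 4.060
  c=8: 8 × 0.47 = 3.760
  c=9: 9 × 0.40 = 3.600
Maximum at c = 6 (4.260 recruits).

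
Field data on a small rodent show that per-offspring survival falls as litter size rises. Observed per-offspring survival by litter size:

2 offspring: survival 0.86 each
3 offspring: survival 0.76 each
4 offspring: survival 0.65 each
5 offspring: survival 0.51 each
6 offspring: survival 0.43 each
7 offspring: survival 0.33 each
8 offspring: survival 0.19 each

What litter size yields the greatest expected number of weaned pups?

Expected weaned pups = c × s(c):
  c=2: 2 × 0.86 = 1.720
  c=3: 3 × 0.76 = 2.280
  c=4: 4 × 0.65 = 2.600
  c=5: 5 × 0.51 = 2.550
  c=6: 6 × 0.43 = 2.580
  c=7: 7 × 0.33 = 2.310
  c=8: 8 × 0.19 = 1.520
Maximum at c = 4 (2.600 weaned pups).

4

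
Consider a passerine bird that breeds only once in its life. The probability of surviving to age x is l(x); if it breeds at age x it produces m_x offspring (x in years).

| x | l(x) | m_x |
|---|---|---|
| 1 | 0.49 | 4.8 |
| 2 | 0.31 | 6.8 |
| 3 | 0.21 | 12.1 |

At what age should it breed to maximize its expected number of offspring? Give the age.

3

Expected offspring if breeding at age x = l(x) × m_x:
  age 1: 0.49 × 4.8 = 2.352
  age 2: 0.31 × 6.8 = 2.108
  age 3: 0.21 × 12.1 = 2.541
Maximum at age 3 (2.541).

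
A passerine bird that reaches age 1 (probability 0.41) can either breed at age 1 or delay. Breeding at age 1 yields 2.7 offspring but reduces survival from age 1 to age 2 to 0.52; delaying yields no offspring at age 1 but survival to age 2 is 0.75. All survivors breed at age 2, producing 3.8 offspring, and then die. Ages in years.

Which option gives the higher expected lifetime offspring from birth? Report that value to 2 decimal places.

breed at age 1: R₀ = 0.41 × (2.7 + 0.52 × 3.8) = 0.41 × 4.6760 = 1.9172
delay to age 2: R₀ = 0.41 × (0.75 × 3.8) = 0.41 × 2.8500 = 1.1685
Higher: breed at age 1 (1.9172).

1.92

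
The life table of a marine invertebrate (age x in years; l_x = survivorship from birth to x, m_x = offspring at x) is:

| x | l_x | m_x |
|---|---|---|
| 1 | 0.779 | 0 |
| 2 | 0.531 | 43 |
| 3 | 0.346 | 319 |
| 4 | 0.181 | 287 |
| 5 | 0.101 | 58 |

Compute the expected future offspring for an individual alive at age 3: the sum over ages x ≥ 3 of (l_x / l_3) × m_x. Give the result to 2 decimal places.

l_3 = 0.346. Conditional survival from age 3 to x is l_x / l_3.
  x=3: (0.346/0.346) × 319 = 319.0000
  x=4: (0.181/0.346) × 287 = 150.1358
  x=5: (0.101/0.346) × 58 = 16.9306
Sum = 319.0000 + 150.1358 + 16.9306 = 486.0665

486.07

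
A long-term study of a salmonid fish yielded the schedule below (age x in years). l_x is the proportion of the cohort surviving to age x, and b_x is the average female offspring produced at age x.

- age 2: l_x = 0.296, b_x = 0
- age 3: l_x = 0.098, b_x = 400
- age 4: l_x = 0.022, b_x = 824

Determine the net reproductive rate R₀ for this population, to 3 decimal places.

57.328

R₀ = Σ l_x b_x:
  age 2: 0.296 × 0 = 0.0000
  age 3: 0.098 × 400 = 39.2000
  age 4: 0.022 × 824 = 18.1280
R₀ = 0.0000 + 39.2000 + 18.1280 = 57.3280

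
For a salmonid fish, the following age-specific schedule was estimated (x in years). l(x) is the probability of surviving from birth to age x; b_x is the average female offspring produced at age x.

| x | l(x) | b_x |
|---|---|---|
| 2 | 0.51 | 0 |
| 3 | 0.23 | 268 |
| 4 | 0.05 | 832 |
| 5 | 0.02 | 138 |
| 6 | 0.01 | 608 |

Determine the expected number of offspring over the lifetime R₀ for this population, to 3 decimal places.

R₀ = Σ l(x) b_x:
  age 2: 0.51 × 0 = 0.0000
  age 3: 0.23 × 268 = 61.6400
  age 4: 0.05 × 832 = 41.6000
  age 5: 0.02 × 138 = 2.7600
  age 6: 0.01 × 608 = 6.0800
R₀ = 0.0000 + 61.6400 + 41.6000 + 2.7600 + 6.0800 = 112.0800

112.080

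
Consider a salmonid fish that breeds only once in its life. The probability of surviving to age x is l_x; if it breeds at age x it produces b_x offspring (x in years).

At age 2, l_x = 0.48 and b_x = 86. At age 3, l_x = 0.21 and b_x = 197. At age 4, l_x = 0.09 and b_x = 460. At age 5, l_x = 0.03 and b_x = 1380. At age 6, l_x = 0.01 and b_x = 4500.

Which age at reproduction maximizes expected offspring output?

Expected offspring if breeding at age x = l_x × b_x:
  age 2: 0.48 × 86 = 41.280
  age 3: 0.21 × 197 = 41.370
  age 4: 0.09 × 460 = 41.400
  age 5: 0.03 × 1380 = 41.400
  age 6: 0.01 × 4500 = 45.000
Maximum at age 6 (45.000).

6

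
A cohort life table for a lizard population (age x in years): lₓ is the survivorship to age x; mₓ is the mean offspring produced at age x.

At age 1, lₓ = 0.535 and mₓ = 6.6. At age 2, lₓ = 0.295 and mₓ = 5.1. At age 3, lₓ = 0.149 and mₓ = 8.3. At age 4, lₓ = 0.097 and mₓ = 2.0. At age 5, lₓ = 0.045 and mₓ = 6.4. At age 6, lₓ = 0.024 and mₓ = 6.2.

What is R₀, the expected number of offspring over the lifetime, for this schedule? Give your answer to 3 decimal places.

R₀ = Σ lₓ mₓ:
  age 1: 0.535 × 6.6 = 3.5310
  age 2: 0.295 × 5.1 = 1.5045
  age 3: 0.149 × 8.3 = 1.2367
  age 4: 0.097 × 2.0 = 0.1940
  age 5: 0.045 × 6.4 = 0.2880
  age 6: 0.024 × 6.2 = 0.1488
R₀ = 3.5310 + 1.5045 + 1.2367 + 0.1940 + 0.2880 + 0.1488 = 6.9030

6.903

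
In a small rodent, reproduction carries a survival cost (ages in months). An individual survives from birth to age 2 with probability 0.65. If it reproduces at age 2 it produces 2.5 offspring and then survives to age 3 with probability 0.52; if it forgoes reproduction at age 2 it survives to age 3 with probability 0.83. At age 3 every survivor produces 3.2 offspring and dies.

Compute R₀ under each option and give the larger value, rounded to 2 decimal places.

2.71

breed at age 2: R₀ = 0.65 × (2.5 + 0.52 × 3.2) = 0.65 × 4.1640 = 2.7066
delay to age 3: R₀ = 0.65 × (0.83 × 3.2) = 0.65 × 2.6560 = 1.7264
Higher: breed at age 2 (2.7066).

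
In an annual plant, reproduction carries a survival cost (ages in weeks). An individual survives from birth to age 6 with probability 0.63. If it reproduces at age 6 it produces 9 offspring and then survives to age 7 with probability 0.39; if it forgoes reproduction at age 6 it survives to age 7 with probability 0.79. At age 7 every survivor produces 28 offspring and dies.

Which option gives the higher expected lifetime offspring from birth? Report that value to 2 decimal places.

13.94

breed at age 6: R₀ = 0.63 × (9 + 0.39 × 28) = 0.63 × 19.9200 = 12.5496
delay to age 7: R₀ = 0.63 × (0.79 × 28) = 0.63 × 22.1200 = 13.9356
Higher: delay to age 7 (13.9356).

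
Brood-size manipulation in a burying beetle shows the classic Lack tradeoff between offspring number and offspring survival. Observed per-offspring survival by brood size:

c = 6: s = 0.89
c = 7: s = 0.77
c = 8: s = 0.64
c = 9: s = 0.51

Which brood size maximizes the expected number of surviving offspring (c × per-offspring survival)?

Expected surviving offspring = c × s(c):
  c=6: 6 × 0.89 = 5.340
  c=7: 7 × 0.77 = 5.390
  c=8: 8 × 0.64 = 5.120
  c=9: 9 × 0.51 = 4.590
Maximum at c = 7 (5.390 surviving offspring).

7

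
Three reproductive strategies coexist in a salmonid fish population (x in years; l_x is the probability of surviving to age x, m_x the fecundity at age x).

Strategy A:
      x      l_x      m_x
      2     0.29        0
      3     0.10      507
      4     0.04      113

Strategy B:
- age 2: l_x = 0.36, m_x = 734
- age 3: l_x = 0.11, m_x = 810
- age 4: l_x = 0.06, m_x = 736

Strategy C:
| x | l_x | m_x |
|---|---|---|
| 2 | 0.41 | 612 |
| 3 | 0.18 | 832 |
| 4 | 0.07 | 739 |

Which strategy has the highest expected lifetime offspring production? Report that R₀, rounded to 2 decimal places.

452.41

Strategy A: R₀ = 0.29×0 + 0.10×507 + 0.04×113 = 55.2200
Strategy B: R₀ = 0.36×734 + 0.11×810 + 0.06×736 = 397.5000
Strategy C: R₀ = 0.41×612 + 0.18×832 + 0.07×739 = 452.4100
Highest R₀: strategy C with 452.4100.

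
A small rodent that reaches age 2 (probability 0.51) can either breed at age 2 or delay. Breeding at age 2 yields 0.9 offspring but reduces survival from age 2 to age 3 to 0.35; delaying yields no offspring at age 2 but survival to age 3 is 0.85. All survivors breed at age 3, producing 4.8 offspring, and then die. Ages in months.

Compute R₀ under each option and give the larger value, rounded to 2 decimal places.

2.08

breed at age 2: R₀ = 0.51 × (0.9 + 0.35 × 4.8) = 0.51 × 2.5800 = 1.3158
delay to age 3: R₀ = 0.51 × (0.85 × 4.8) = 0.51 × 4.0800 = 2.0808
Higher: delay to age 3 (2.0808).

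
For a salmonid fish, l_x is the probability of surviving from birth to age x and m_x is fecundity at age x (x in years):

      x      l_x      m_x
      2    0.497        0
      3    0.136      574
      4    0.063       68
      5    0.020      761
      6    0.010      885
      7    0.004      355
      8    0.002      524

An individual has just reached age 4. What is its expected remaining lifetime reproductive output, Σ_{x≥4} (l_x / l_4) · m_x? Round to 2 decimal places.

l_4 = 0.063. Conditional survival from age 4 to x is l_x / l_4.
  x=4: (0.063/0.063) × 68 = 68.0000
  x=5: (0.020/0.063) × 761 = 241.5873
  x=6: (0.010/0.063) × 885 = 140.4762
  x=7: (0.004/0.063) × 355 = 22.5397
  x=8: (0.002/0.063) × 524 = 16.6349
Sum = 68.0000 + 241.5873 + 140.4762 + 22.5397 + 16.6349 = 489.2381

489.24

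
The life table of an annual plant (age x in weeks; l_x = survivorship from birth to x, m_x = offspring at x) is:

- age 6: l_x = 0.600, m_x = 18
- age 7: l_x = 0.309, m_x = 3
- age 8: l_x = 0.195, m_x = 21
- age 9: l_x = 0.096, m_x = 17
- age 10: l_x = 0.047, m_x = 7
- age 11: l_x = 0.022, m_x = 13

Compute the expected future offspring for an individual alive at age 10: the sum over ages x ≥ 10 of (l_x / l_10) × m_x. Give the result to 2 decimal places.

13.09

l_10 = 0.047. Conditional survival from age 10 to x is l_x / l_10.
  x=10: (0.047/0.047) × 7 = 7.0000
  x=11: (0.022/0.047) × 13 = 6.0851
Sum = 7.0000 + 6.0851 = 13.0851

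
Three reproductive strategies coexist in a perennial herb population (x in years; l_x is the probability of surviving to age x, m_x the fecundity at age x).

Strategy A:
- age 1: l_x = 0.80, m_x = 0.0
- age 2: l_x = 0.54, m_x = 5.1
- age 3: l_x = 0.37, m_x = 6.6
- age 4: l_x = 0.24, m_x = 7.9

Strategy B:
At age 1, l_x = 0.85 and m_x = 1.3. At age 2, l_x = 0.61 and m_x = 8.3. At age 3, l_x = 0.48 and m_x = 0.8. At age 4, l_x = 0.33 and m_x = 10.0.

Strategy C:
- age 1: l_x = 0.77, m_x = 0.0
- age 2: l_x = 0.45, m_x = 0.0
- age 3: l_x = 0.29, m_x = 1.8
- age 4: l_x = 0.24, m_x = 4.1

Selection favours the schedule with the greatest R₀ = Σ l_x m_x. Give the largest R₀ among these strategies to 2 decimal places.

Strategy A: R₀ = 0.80×0.0 + 0.54×5.1 + 0.37×6.6 + 0.24×7.9 = 7.0920
Strategy B: R₀ = 0.85×1.3 + 0.61×8.3 + 0.48×0.8 + 0.33×10.0 = 9.8520
Strategy C: R₀ = 0.77×0.0 + 0.45×0.0 + 0.29×1.8 + 0.24×4.1 = 1.5060
Highest R₀: strategy B with 9.8520.

9.85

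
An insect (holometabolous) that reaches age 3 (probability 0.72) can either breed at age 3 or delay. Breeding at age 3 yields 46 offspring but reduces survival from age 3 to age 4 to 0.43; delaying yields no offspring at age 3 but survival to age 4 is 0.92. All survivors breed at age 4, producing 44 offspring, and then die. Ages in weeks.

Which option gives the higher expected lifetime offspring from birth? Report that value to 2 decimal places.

46.74

breed at age 3: R₀ = 0.72 × (46 + 0.43 × 44) = 0.72 × 64.9200 = 46.7424
delay to age 4: R₀ = 0.72 × (0.92 × 44) = 0.72 × 40.4800 = 29.1456
Higher: breed at age 3 (46.7424).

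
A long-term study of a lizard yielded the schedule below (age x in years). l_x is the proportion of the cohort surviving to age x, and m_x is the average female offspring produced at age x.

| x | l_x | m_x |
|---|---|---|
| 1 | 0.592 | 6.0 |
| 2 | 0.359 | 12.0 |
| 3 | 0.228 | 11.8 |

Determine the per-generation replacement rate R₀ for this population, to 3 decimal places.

10.550

R₀ = Σ l_x m_x:
  age 1: 0.592 × 6.0 = 3.5520
  age 2: 0.359 × 12.0 = 4.3080
  age 3: 0.228 × 11.8 = 2.6904
R₀ = 3.5520 + 4.3080 + 2.6904 = 10.5504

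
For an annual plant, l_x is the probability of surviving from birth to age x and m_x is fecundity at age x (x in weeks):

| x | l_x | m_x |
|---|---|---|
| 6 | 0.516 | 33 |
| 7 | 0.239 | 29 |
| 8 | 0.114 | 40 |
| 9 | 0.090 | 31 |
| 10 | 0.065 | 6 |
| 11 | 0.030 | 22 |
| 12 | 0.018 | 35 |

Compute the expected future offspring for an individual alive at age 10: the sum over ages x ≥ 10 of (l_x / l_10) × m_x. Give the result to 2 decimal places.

l_10 = 0.065. Conditional survival from age 10 to x is l_x / l_10.
  x=10: (0.065/0.065) × 6 = 6.0000
  x=11: (0.030/0.065) × 22 = 10.1538
  x=12: (0.018/0.065) × 35 = 9.6923
Sum = 6.0000 + 10.1538 + 9.6923 = 25.8462

25.85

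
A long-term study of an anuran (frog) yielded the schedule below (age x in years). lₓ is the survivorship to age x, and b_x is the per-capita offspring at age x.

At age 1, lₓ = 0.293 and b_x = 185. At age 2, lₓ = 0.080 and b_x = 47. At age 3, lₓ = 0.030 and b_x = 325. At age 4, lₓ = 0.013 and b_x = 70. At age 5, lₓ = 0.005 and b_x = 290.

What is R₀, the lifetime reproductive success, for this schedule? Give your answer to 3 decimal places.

R₀ = Σ lₓ b_x:
  age 1: 0.293 × 185 = 54.2050
  age 2: 0.080 × 47 = 3.7600
  age 3: 0.030 × 325 = 9.7500
  age 4: 0.013 × 70 = 0.9100
  age 5: 0.005 × 290 = 1.4500
R₀ = 54.2050 + 3.7600 + 9.7500 + 0.9100 + 1.4500 = 70.0750

70.075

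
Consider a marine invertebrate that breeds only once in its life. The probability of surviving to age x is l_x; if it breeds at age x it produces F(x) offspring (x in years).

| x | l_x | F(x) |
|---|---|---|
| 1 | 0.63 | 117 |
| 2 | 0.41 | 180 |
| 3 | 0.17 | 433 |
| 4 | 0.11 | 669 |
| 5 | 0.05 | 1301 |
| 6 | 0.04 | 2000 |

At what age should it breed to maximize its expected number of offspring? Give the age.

6

Expected offspring if breeding at age x = l_x × F(x):
  age 1: 0.63 × 117 = 73.710
  age 2: 0.41 × 180 = 73.800
  age 3: 0.17 × 433 = 73.610
  age 4: 0.11 × 669 = 73.590
  age 5: 0.05 × 1301 = 65.050
  age 6: 0.04 × 2000 = 80.000
Maximum at age 6 (80.000).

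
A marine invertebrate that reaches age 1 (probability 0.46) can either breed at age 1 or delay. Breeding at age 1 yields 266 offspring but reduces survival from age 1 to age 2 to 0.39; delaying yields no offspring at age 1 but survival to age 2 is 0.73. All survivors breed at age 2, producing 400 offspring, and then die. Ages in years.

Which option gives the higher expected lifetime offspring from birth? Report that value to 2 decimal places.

194.12

breed at age 1: R₀ = 0.46 × (266 + 0.39 × 400) = 0.46 × 422.0000 = 194.1200
delay to age 2: R₀ = 0.46 × (0.73 × 400) = 0.46 × 292.0000 = 134.3200
Higher: breed at age 1 (194.1200).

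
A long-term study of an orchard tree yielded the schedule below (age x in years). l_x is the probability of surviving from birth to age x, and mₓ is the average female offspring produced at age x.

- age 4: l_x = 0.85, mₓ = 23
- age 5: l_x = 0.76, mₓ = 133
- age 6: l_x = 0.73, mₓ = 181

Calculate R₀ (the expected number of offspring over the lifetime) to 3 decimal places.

252.760

R₀ = Σ l_x mₓ:
  age 4: 0.85 × 23 = 19.5500
  age 5: 0.76 × 133 = 101.0800
  age 6: 0.73 × 181 = 132.1300
R₀ = 19.5500 + 101.0800 + 132.1300 = 252.7600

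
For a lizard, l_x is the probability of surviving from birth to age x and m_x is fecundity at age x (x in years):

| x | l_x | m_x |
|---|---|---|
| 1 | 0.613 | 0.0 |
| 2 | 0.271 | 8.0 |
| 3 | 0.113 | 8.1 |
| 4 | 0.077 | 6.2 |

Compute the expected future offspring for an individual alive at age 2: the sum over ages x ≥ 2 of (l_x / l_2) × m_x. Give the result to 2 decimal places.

l_2 = 0.271. Conditional survival from age 2 to x is l_x / l_2.
  x=2: (0.271/0.271) × 8.0 = 8.0000
  x=3: (0.113/0.271) × 8.1 = 3.3775
  x=4: (0.077/0.271) × 6.2 = 1.7616
Sum = 8.0000 + 3.3775 + 1.7616 = 13.1391

13.14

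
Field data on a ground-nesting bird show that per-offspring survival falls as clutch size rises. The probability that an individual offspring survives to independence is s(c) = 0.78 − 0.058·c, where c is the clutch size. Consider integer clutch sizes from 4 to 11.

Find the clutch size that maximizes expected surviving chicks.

7

Expected surviving chicks = c × s(c):
  c=4: 4 × 0.548 = 2.192
  c=5: 5 × 0.490 = 2.450
  c=6: 6 × 0.432 = 2.592
  c=7: 7 × 0.374 = 2.618
  c=8: 8 × 0.316 = 2.528
  c=9: 9 × 0.258 = 2.322
  c=10: 10 × 0.200 = 2.000
  c=11: 11 × 0.142 = 1.562
Maximum at c = 7 (2.618 surviving chicks).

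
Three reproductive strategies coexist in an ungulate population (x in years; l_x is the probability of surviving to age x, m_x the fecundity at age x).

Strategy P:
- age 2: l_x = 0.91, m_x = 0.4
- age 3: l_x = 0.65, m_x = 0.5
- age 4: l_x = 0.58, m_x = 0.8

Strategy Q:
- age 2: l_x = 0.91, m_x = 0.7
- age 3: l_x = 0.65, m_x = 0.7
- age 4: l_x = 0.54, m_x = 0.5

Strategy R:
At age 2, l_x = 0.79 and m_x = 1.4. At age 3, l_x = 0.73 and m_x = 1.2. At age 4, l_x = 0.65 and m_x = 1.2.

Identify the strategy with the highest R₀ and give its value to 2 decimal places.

2.76

Strategy P: R₀ = 0.91×0.4 + 0.65×0.5 + 0.58×0.8 = 1.1530
Strategy Q: R₀ = 0.91×0.7 + 0.65×0.7 + 0.54×0.5 = 1.3620
Strategy R: R₀ = 0.79×1.4 + 0.73×1.2 + 0.65×1.2 = 2.7620
Highest R₀: strategy R with 2.7620.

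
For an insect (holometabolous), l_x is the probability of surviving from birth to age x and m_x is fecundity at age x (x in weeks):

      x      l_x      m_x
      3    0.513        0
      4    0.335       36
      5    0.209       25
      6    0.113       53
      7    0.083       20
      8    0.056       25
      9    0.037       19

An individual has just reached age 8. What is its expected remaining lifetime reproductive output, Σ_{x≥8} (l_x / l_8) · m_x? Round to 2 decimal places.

37.55

l_8 = 0.056. Conditional survival from age 8 to x is l_x / l_8.
  x=8: (0.056/0.056) × 25 = 25.0000
  x=9: (0.037/0.056) × 19 = 12.5536
Sum = 25.0000 + 12.5536 = 37.5536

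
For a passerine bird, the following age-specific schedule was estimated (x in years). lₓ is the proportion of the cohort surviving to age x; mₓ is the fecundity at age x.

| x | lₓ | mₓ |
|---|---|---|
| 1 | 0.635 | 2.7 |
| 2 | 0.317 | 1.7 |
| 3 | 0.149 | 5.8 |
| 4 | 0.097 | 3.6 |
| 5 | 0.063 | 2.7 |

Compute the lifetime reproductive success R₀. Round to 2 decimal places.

3.64

R₀ = Σ lₓ mₓ:
  age 1: 0.635 × 2.7 = 1.7145
  age 2: 0.317 × 1.7 = 0.5389
  age 3: 0.149 × 5.8 = 0.8642
  age 4: 0.097 × 3.6 = 0.3492
  age 5: 0.063 × 2.7 = 0.1701
R₀ = 1.7145 + 0.5389 + 0.8642 + 0.3492 + 0.1701 = 3.6369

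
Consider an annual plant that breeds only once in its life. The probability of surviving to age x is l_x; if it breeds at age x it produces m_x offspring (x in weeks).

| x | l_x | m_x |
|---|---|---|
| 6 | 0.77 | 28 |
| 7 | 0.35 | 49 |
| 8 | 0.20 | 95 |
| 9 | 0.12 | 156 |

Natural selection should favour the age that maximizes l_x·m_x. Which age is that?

Expected offspring if breeding at age x = l_x × m_x:
  age 6: 0.77 × 28 = 21.560
  age 7: 0.35 × 49 = 17.150
  age 8: 0.20 × 95 = 19.000
  age 9: 0.12 × 156 = 18.720
Maximum at age 6 (21.560).

6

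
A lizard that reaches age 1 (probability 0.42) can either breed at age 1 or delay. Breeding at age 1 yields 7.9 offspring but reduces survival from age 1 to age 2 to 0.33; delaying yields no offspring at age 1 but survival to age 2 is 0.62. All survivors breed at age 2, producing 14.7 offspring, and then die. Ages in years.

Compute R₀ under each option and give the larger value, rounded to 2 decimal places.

5.36

breed at age 1: R₀ = 0.42 × (7.9 + 0.33 × 14.7) = 0.42 × 12.7510 = 5.3554
delay to age 2: R₀ = 0.42 × (0.62 × 14.7) = 0.42 × 9.1140 = 3.8279
Higher: breed at age 1 (5.3554).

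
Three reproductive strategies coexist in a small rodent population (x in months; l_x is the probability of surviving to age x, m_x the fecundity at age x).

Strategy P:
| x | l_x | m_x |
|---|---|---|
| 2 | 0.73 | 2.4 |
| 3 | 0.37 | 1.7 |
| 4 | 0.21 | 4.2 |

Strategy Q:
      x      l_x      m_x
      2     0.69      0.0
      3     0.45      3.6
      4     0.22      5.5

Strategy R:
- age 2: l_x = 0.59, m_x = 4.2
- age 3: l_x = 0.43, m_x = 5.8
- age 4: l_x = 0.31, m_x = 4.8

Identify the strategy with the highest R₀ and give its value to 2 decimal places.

Strategy P: R₀ = 0.73×2.4 + 0.37×1.7 + 0.21×4.2 = 3.2630
Strategy Q: R₀ = 0.69×0.0 + 0.45×3.6 + 0.22×5.5 = 2.8300
Strategy R: R₀ = 0.59×4.2 + 0.43×5.8 + 0.31×4.8 = 6.4600
Highest R₀: strategy R with 6.4600.

6.46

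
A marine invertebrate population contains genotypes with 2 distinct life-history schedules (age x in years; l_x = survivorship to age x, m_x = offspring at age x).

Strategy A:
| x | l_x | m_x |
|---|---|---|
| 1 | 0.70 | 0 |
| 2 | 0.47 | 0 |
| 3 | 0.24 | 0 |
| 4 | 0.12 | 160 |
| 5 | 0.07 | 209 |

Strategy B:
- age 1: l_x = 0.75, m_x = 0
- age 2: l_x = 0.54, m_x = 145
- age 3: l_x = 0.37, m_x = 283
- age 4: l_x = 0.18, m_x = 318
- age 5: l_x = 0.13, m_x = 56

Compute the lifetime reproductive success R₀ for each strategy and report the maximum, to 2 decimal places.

Strategy A: R₀ = 0.70×0 + 0.47×0 + 0.24×0 + 0.12×160 + 0.07×209 = 33.8300
Strategy B: R₀ = 0.75×0 + 0.54×145 + 0.37×283 + 0.18×318 + 0.13×56 = 247.5300
Highest R₀: strategy B with 247.5300.

247.53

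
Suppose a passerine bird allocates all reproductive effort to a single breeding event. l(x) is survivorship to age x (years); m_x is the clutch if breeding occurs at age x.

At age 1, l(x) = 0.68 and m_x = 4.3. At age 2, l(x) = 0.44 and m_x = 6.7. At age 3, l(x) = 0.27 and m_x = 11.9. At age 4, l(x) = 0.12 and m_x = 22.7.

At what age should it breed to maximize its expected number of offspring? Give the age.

3

Expected offspring if breeding at age x = l(x) × m_x:
  age 1: 0.68 × 4.3 = 2.924
  age 2: 0.44 × 6.7 = 2.948
  age 3: 0.27 × 11.9 = 3.213
  age 4: 0.12 × 22.7 = 2.724
Maximum at age 3 (3.213).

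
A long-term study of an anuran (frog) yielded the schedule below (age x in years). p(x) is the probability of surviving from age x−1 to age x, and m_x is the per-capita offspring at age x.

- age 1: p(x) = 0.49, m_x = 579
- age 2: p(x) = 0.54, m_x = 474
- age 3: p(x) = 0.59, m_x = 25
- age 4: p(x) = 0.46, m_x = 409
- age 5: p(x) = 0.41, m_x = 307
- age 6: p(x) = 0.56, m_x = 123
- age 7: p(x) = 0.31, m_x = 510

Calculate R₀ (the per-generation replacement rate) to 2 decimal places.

Survivorship from birth: l_x = p_1·p_2·…·p_x.
  l_1 = 0.49000
  l_2 = 0.26460
  l_3 = 0.15611
  l_4 = 0.07181
  l_5 = 0.02944
  l_6 = 0.01649
  l_7 = 0.00511
R₀ = Σ l_x m_x:
  age 1: 0.49000 × 579 = 283.7100
  age 2: 0.26460 × 474 = 125.4204
  age 3: 0.15611 × 25 = 3.9028
  age 4: 0.07181 × 409 = 29.3703
  age 5: 0.02944 × 307 = 9.0381
  age 6: 0.01649 × 123 = 2.0283
  age 7: 0.00511 × 510 = 2.6061
R₀ = 283.7100 + 125.4204 + 3.9028 + 29.3703 + 9.0381 + 2.0283 + 2.6061 = 456.0759

456.08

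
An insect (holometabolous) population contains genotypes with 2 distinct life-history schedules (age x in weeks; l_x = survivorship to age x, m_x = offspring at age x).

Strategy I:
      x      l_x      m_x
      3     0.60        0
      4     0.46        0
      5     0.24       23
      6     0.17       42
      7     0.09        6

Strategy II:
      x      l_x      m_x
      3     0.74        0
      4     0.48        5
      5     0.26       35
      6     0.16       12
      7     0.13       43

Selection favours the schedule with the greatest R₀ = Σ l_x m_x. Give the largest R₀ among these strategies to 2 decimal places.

19.01

Strategy I: R₀ = 0.60×0 + 0.46×0 + 0.24×23 + 0.17×42 + 0.09×6 = 13.2000
Strategy II: R₀ = 0.74×0 + 0.48×5 + 0.26×35 + 0.16×12 + 0.13×43 = 19.0100
Highest R₀: strategy II with 19.0100.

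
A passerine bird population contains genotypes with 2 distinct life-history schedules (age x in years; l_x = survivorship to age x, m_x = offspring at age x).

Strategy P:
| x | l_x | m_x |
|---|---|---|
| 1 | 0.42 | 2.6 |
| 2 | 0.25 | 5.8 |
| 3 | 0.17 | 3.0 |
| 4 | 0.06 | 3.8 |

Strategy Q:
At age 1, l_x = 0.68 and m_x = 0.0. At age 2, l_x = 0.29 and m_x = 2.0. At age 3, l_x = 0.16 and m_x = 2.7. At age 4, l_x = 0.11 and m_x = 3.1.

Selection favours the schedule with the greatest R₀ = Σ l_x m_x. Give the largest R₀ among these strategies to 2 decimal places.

3.28

Strategy P: R₀ = 0.42×2.6 + 0.25×5.8 + 0.17×3.0 + 0.06×3.8 = 3.2800
Strategy Q: R₀ = 0.68×0.0 + 0.29×2.0 + 0.16×2.7 + 0.11×3.1 = 1.3530
Highest R₀: strategy P with 3.2800.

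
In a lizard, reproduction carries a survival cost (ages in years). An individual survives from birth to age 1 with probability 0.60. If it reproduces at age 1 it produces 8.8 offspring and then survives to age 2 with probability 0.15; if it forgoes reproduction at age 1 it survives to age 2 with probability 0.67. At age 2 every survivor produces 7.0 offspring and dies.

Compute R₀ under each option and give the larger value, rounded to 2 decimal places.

5.91

breed at age 1: R₀ = 0.60 × (8.8 + 0.15 × 7.0) = 0.60 × 9.8500 = 5.9100
delay to age 2: R₀ = 0.60 × (0.67 × 7.0) = 0.60 × 4.6900 = 2.8140
Higher: breed at age 1 (5.9100).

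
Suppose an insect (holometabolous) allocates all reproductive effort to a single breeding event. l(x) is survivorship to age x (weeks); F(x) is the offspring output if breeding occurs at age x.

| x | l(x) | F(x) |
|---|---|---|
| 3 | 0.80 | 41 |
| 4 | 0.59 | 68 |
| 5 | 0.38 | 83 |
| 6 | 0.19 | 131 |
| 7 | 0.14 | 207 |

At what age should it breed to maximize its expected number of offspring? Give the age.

4

Expected offspring if breeding at age x = l(x) × F(x):
  age 3: 0.80 × 41 = 32.800
  age 4: 0.59 × 68 = 40.120
  age 5: 0.38 × 83 = 31.540
  age 6: 0.19 × 131 = 24.890
  age 7: 0.14 × 207 = 28.980
Maximum at age 4 (40.120).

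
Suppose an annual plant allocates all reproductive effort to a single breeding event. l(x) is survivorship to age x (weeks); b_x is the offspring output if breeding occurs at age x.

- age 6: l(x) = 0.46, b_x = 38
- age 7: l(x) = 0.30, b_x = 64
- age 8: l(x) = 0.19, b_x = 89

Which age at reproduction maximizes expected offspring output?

7

Expected offspring if breeding at age x = l(x) × b_x:
  age 6: 0.46 × 38 = 17.480
  age 7: 0.30 × 64 = 19.200
  age 8: 0.19 × 89 = 16.910
Maximum at age 7 (19.200).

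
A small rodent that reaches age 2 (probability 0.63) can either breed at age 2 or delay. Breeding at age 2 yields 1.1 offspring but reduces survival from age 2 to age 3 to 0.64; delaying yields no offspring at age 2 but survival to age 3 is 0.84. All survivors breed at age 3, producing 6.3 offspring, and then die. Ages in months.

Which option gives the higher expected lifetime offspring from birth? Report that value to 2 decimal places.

breed at age 2: R₀ = 0.63 × (1.1 + 0.64 × 6.3) = 0.63 × 5.1320 = 3.2332
delay to age 3: R₀ = 0.63 × (0.84 × 6.3) = 0.63 × 5.2920 = 3.3340
Higher: delay to age 3 (3.3340).

3.33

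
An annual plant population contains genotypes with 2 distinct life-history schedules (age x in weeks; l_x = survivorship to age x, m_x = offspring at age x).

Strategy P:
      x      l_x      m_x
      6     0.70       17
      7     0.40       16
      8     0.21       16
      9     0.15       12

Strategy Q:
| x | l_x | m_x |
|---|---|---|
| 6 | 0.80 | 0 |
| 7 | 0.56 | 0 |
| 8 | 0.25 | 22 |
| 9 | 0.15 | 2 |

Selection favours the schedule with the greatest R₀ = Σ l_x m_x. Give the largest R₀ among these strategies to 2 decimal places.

23.46

Strategy P: R₀ = 0.70×17 + 0.40×16 + 0.21×16 + 0.15×12 = 23.4600
Strategy Q: R₀ = 0.80×0 + 0.56×0 + 0.25×22 + 0.15×2 = 5.8000
Highest R₀: strategy P with 23.4600.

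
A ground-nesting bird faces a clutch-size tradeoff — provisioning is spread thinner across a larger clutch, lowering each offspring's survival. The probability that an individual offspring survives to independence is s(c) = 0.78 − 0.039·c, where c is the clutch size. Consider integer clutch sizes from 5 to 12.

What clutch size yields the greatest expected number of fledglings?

Expected fledglings = c × s(c):
  c=5: 5 × 0.585 = 2.925
  c=6: 6 × 0.546 = 3.276
  c=7: 7 × 0.507 = 3.549
  c=8: 8 × 0.468 = 3.744
  c=9: 9 × 0.429 = 3.861
  c=10: 10 × 0.390 = 3.900
  c=11: 11 × 0.351 = 3.861
  c=12: 12 × 0.312 = 3.744
Maximum at c = 10 (3.900 fledglings).

10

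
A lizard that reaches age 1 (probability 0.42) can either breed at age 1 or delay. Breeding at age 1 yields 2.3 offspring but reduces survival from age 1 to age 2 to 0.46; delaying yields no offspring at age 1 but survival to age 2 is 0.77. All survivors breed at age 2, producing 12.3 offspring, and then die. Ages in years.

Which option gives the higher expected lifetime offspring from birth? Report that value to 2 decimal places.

3.98

breed at age 1: R₀ = 0.42 × (2.3 + 0.46 × 12.3) = 0.42 × 7.9580 = 3.3424
delay to age 2: R₀ = 0.42 × (0.77 × 12.3) = 0.42 × 9.4710 = 3.9778
Higher: delay to age 2 (3.9778).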